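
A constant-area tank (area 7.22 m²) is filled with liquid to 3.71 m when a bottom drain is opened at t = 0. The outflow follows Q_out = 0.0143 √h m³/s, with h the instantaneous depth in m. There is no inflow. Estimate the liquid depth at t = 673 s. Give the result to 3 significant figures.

1.59 m

A dh/dt = −Q_out = −0.0143 √h.
∫ h^(−1/2) dh = −(0.0143/A) ∫ dt, giving 2√h = 2√h₀ − (0.0143/A) t.
√h = √3.71 − 0.0143·673/(2·7.22) = 1.9261 − 0.66648 = 1.2597.
h = 1.2597² = 1.5867 m.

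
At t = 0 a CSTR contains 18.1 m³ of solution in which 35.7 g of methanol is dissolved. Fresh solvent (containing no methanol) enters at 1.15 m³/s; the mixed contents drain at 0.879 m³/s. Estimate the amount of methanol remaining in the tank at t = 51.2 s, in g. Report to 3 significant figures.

Total volume: dV/dt = Q_in − Q_out = 0.27100 m³/s, so V(t) = 18.1 + 0.27100 t and V(51.2) = 31.975 m³.
Species balance (pure solvent in): dm/dt = −Q_out · m/V(t).
dm/m = −Q_out dt/(V₀ + 0.27100 t); integrating gives ln(m/m₀) = −(Q_out/(Q_in−Q_out)) ln(V/V₀).
m = m₀ (V₀/V)^(Q_out/(Q_in−Q_out)) = 35.7 × (18.1/31.975)^(3.2435) = 5.6374 g.

5.64 g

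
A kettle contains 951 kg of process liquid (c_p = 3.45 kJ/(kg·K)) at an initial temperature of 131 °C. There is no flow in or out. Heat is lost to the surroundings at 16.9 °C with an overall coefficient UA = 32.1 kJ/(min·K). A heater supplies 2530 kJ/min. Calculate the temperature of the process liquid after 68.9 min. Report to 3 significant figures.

Energy balance: M c_p dT/dt = −UA(T − T_amb) + Q̇.
dT/dt = (T_ss − T)/τ with T_ss = T_amb + Q̇/UA = 16.9 + 2530/32.1 = 95.716 °C, τ = M c_p/UA = 951·3.45/32.1 = 102.21 min.
This is linear first-order; T(t) = T_ss + (T₀ − T_ss) e^(−t/τ).
T(68.9) = 95.716 + (35.284)·0.50961 = 113.70 °C.

114 °C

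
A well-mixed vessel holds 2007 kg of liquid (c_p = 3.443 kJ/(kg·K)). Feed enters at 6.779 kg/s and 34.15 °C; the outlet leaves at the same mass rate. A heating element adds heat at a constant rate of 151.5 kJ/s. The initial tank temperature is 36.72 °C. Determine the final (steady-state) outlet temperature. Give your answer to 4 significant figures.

Unsteady energy balance on the tank contents: M c_p dT/dt = ṁ c_p (T_in − T) + 151.5.
At steady state dT/dt = 0 ⇒ T_ss = T_in + Q̇/(ṁ c_p) = 34.15 + 151.5/(6.779·3.443) = 40.6410 °C.

40.64 °C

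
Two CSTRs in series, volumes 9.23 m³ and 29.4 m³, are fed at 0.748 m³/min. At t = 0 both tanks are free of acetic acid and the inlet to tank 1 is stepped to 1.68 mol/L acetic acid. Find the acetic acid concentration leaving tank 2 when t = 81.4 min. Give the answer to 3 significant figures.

Time constants: τᵢ = Vᵢ/Q for each well-mixed tank.
τ₁ = 9.23/0.748 = 12.340 min; τ₂ = 29.4/0.748 = 39.305 min.
Tank 1: C₁ = C_in(1 − e^(−t/τ₁)). Tank 2 (τ₁ ≠ τ₂): C₂ = C_in[1 − (τ₁ e^(−t/τ₁) − τ₂ e^(−t/τ₂))/(τ₁ − τ₂)].
At t = 81.4: e^(−t/τ₁) = 0.0013649, e^(−t/τ₂) = 0.12606.
C₂ = 1.68·[1 − (12.340·0.0013649 − 39.305·0.12606)/(-26.965)] = 1.68·0.81688 = 1.3724 mol/L.

1.37 mol/L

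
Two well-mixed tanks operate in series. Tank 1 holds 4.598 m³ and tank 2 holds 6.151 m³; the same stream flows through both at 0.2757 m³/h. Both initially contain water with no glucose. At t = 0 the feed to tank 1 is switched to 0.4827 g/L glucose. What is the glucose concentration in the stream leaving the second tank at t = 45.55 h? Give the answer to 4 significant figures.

0.3276 g/L

Time constants: τᵢ = Vᵢ/Q for each well-mixed tank.
τ₁ = 4.598/0.2757 = 16.6775 h; τ₂ = 6.151/0.2757 = 22.3105 h.
Solving the cascade with C₁(0)=C₂(0)=0 gives C₂(t) = C_in[1 − (τ₁ e^(−t/τ₁) − τ₂ e^(−t/τ₂))/(τ₁ − τ₂)].
At t = 45.55: e^(−t/τ₁) = 0.0651400, e^(−t/τ₂) = 0.129815.
C₂ = 0.4827·[1 − (16.6775·0.0651400 − 22.3105·0.129815)/(-5.63293)] = 0.4827·0.678698 = 0.327608 g/L.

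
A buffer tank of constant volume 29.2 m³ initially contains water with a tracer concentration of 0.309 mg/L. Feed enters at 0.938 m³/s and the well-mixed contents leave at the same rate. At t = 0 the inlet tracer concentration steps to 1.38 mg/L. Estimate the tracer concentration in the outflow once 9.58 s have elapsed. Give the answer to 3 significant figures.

Unsteady species balance (constant V, well mixed): V dC/dt = Q(C_in − C).
Rewrite as dC/dt + C/τ = C_in/τ, τ = V/Q = 31.130 s.
This is linear first-order; C(t) = C_in + (C₀ − C_in) e^(−t/τ).
C(9.58) = 1.38 + (0.309 − 1.38)·e^(−9.58/31.130) = 1.38 + (-1.0710)·0.73511 = 0.59270 mg/L.

0.593 mg/L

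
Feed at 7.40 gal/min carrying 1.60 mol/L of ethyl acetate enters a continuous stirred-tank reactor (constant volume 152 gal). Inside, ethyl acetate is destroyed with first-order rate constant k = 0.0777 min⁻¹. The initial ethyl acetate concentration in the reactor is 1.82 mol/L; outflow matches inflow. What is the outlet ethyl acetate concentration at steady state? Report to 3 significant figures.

Species balance: V dC/dt = Q C_in − Q C − k V C.
At steady state: 0 = Q C_in − (Q + kV) C_ss, so C_ss = Q C_in/(Q + kV).
C_ss = 7.40·1.60/(7.40 + 0.0777·152) = 11.840/19.210 = 0.61633 mol/L.

0.616 mol/L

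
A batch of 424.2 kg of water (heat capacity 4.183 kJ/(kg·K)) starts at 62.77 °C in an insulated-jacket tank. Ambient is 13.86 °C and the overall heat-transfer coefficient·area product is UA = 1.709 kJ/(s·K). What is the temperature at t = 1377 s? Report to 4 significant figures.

26.84 °C

Lumped-capacitance energy balance: M c_p dT/dt = UA(T_amb − T).
dT/dt = (T_ss − T)/τ with T_ss = T_amb = 13.8600 °C, τ = M c_p/UA = 424.2·4.183/1.709 = 1038.28 s.
This is linear first-order; T(t) = T_ss + (T₀ − T_ss) e^(−t/τ).
T(1377) = 13.8600 + (48.9100)·0.265477 = 26.8445 °C.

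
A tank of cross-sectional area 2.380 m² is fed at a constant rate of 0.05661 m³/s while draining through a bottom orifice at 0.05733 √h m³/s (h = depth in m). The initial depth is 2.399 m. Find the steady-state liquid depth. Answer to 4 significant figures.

Level balance: A dh/dt = 0.05661 − 0.05733 √h. Setting dh/dt = 0:
Q_in = 0.05733 √h_ss ⇒ √h_ss = 0.05661/0.05733 = 0.987441.
h_ss = 0.987441² = 0.975040 m. (Since h₀ = 2.399 m > h_ss, the level will fall toward this value.)

0.9750 m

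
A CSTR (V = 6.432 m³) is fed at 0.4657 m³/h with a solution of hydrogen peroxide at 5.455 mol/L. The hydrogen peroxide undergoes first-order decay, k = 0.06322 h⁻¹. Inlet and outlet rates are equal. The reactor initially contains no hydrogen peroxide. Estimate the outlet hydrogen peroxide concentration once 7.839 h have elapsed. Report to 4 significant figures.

Accumulation = in − out − consumed: V dC/dt = Q C_in − Q C − k V C.
dC/dt = (Q/V) C_in − (Q/V + k) C; effective rate a = Q/V + k = 0.0724036 + 0.06322 = 0.135624 h⁻¹.
C_ss = Q C_in/(Q + kV) = 2.91219 mol/L; C(t) = C_ss + (C₀ − C_ss) e^(−a t).
C(7.839) = 2.91219 + (-2.91219)·e^(−0.135624·7.839) = 2.91219 + (-2.91219)·0.345365 = 1.90642 mol/L.

1.906 mol/L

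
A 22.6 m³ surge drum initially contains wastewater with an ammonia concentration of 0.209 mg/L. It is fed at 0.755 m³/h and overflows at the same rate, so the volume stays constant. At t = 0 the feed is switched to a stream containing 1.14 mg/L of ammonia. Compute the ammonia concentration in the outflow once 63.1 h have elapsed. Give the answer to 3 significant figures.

Accumulation = in − out for the solute gives V dC/dt = Q(C_in − C).
Time constant τ = V/Q = 22.6/0.755 = 29.934 h.
C approaches C_in exponentially: C(t) = C_in + (C₀ − C_in) e^(−t/τ).
C(63.1) = 1.14 + (0.209 − 1.14)·e^(−63.1/29.934) = 1.14 + (-0.93100)·0.12148 = 1.0269 mg/L.

1.03 mg/L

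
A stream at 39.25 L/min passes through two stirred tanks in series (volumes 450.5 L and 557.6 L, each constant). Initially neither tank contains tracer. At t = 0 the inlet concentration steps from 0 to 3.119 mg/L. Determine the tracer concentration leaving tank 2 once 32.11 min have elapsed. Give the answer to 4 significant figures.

2.225 mg/L

Time constants: τᵢ = Vᵢ/Q for each well-mixed tank.
τ₁ = 450.5/39.25 = 11.4777 min; τ₂ = 557.6/39.25 = 14.2064 min.
Solving the cascade with C₁(0)=C₂(0)=0 gives C₂(t) = C_in[1 − (τ₁ e^(−t/τ₁) − τ₂ e^(−t/τ₂))/(τ₁ − τ₂)].
At t = 32.11: e^(−t/τ₁) = 0.0609564, e^(−t/τ₂) = 0.104324.
C₂ = 3.119·[1 − (11.4777·0.0609564 − 14.2064·0.104324)/(-2.72866)] = 3.119·0.713257 = 2.22465 mg/L.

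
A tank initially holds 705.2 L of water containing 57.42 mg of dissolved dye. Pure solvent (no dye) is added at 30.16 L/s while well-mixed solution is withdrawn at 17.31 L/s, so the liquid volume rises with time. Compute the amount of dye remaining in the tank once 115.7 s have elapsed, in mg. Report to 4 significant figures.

12.46 mg

Total volume: dV/dt = Q_in − Q_out = 12.8500 L/s, so V(t) = 705.2 + 12.8500 t and V(115.7) = 2191.95 L.
No dye enters, so dm/dt = −Q_out · (m/V).
dm/m = −Q_out dt/(V₀ + 12.8500 t); integrating gives ln(m/m₀) = −(Q_out/(Q_in−Q_out)) ln(V/V₀).
m = m₀ (V₀/V)^(Q_out/(Q_in−Q_out)) = 57.42 × (705.2/2191.95)^(1.34708) = 12.4624 mg.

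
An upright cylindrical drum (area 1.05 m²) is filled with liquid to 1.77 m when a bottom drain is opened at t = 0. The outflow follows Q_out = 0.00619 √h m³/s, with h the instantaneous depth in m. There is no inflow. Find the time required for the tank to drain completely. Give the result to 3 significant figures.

A dh/dt = −Q_out = −0.00619 √h.
∫ h^(−1/2) dh = −(0.00619/A) ∫ dt, giving 2√h = 2√h₀ − (0.00619/A) t.
Tank is empty when √h = 0: t_empty = 2A√h₀/0.00619.
t_empty = 2·1.05·√1.77/0.00619 = 2.1000·1.3304/0.00619 = 451.35 s.

451 s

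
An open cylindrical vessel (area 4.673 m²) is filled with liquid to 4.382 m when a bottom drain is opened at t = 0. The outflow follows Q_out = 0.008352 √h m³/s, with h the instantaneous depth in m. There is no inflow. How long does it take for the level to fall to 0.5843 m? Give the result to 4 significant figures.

Volume balance on the tank: A dh/dt = −0.008352 √h.
∫ h^(−1/2) dh = −(0.008352/A) ∫ dt, giving 2√h = 2√h₀ − (0.008352/A) t.
t = 2A(√h₀ − √h)/0.008352 = 2·4.673·(√4.382 − √0.5843)/0.008352
  = 9.34600 × (2.09332 − 0.764395) / 0.008352 = 1487.09 s.

1487 s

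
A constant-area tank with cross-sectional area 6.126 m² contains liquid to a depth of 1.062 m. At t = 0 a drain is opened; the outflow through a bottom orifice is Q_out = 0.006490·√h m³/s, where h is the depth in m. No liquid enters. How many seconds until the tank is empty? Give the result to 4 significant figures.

1945 s

A dh/dt = −Q_out = −0.006490 √h.
∫ h^(−1/2) dh = −(0.006490/A) ∫ dt, giving 2√h = 2√h₀ − (0.006490/A) t.
Set h = 0: 2√h₀ = (0.006490/A) t_empty ⇒ t_empty = 2A√h₀/0.006490.
t_empty = 2·6.126·√1.062/0.006490 = 12.2520·1.03053/0.006490 = 1945.47 s.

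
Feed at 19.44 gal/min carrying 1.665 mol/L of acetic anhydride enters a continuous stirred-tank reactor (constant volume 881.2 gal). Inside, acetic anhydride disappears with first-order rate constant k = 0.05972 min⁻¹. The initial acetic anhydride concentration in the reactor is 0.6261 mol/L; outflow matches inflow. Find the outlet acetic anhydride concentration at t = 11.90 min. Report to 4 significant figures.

V dC/dt = Q(C_in − C) − k V C.
dC/dt = (Q/V) C_in − (Q/V + k) C; effective rate a = Q/V + k = 0.0220608 + 0.05972 = 0.0817808 min⁻¹.
C_ss = Q C_in/(Q + kV) = 0.449143 mol/L; C(t) = C_ss + (C₀ − C_ss) e^(−a t).
C(11.90) = 0.449143 + (0.176957)·e^(−0.0817808·11.90) = 0.449143 + (0.176957)·0.377875 = 0.516011 mol/L.

0.5160 mol/L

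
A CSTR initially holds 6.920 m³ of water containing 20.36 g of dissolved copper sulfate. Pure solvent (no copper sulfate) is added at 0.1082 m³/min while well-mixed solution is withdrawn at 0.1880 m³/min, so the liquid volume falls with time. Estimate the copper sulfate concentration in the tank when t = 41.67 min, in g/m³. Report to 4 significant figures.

1.211 g/m³

Let m(t) be the amount of copper sulfate. Volume: V(t) = V₀ + (Q_in − Q_out) t = 6.920 − 0.0798000 t; V(41.67) = 3.59473 m³.
No copper sulfate enters, so dm/dt = −Q_out · (m/V).
Separate: dm/m = −Q_out dt/V(t) ⇒ ln(m/m₀) = −(Q_out/(Q_in−Q_out)) ln(V/V₀).
m = m₀ (V₀/V)^(Q_out/(Q_in−Q_out)) = 20.36 × (6.920/3.59473)^(-2.35589) = 4.35181 g.
C = m/V = 4.35181/3.59473 = 1.21061 g/m³.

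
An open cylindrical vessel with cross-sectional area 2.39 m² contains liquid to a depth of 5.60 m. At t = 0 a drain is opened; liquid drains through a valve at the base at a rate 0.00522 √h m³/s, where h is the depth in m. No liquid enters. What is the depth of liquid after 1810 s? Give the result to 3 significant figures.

0.152 m

With no inflow, A dh/dt = −0.00522 √h.
Separate and integrate: 2(√h − √h₀) = −(0.00522/A) t.
√h = √5.60 − 0.00522·1810/(2·2.39) = 2.3664 − 1.9766 = 0.38982.
h = 0.38982² = 0.15196 m.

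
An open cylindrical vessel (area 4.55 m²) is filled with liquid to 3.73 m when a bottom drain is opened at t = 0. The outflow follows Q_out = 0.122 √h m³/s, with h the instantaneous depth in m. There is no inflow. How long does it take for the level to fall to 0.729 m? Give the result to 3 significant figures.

80.4 s

A dh/dt = −Q_out = −0.122 √h.
Separate and integrate: 2(√h − √h₀) = −(0.122/A) t.
t = 2A(√h₀ − √h)/0.122 = 2·4.55·(√3.73 − √0.729)/0.122
  = 9.1000 × (1.9313 − 0.85381) / 0.122 = 80.371 s.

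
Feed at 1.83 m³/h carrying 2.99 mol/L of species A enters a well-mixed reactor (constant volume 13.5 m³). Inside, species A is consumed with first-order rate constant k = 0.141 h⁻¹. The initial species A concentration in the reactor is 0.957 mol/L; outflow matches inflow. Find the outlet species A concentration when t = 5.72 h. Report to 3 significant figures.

1.36 mol/L

Species balance: V dC/dt = Q C_in − Q C − k V C.
This is linear with rate a = Q/V + k = 0.27656 h⁻¹.
C_ss = Q C_in/(Q + kV) = 1.4656 mol/L; C(t) = C_ss + (C₀ − C_ss) e^(−a t).
C(5.72) = 1.4656 + (-0.50857)·e^(−0.27656·5.72) = 1.4656 + (-0.50857)·0.20558 = 1.3610 mol/L.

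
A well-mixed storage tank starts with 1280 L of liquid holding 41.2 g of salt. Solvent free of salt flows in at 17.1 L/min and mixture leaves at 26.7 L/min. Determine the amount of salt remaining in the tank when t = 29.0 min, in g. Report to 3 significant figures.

Let m(t) be the amount of salt. Volume: V(t) = V₀ + (Q_in − Q_out) t = 1280 − 9.6000 t; V(29.0) = 1001.6 L.
No salt enters, so dm/dt = −Q_out · (m/V).
Separate: dm/m = −Q_out dt/V(t) ⇒ ln(m/m₀) = −(Q_out/(Q_in−Q_out)) ln(V/V₀).
m = m₀ (V₀/V)^(Q_out/(Q_in−Q_out)) = 41.2 × (1280/1001.6)^(-2.7813) = 20.828 g.

20.8 g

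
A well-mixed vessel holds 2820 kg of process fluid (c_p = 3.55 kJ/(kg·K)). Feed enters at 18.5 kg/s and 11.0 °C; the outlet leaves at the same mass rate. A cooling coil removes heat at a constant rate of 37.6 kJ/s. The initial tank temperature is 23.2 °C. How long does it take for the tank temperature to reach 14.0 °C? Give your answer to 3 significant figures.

194 s

M c_p dT/dt = ṁ c_p (T_in − T) − Q̇.
τ = M/ṁ = 152.43 s; T_ss = T_in − Q̇/(ṁ c_p) = 10.427 °C.
T(t) = T_ss + (T₀ − T_ss) e^(−t/τ). Set T = 14.0:
e^(−t/τ) = (14.0 − 10.427)/(23.2 − 10.427) = 0.27970
t = −152.43 · ln(0.27970) = 194.20 s.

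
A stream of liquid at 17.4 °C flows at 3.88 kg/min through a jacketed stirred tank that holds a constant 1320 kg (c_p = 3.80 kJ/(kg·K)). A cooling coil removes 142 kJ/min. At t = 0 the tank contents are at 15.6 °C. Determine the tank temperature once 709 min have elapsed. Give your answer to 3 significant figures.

8.74 °C

Heat balance on the well-mixed liquid: M c_p dT/dt = ṁ c_p (T_in − T) − 142.
τ = M/ṁ = 340.21 min; T_ss = T_in − Q̇/(ṁ c_p) = 17.4 − 142/(3.88·3.80) = 7.7690 °C.
T approaches T_ss exponentially: T(t) = T_ss + (T₀ − T_ss) e^(−t/τ).
T(709) = 7.7690 + (7.8310)·e^(−709/340.21) = 7.7690 + (7.8310)·0.12443 = 8.7434 °C.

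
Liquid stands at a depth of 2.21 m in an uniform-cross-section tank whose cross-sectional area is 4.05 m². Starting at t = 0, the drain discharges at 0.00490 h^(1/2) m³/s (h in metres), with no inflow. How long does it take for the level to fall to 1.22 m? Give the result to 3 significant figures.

632 s

A dh/dt = −Q_out = −0.00490 √h.
This is separable: 2 d(√h)/dt = −0.00490/A, so √h = √h₀ − (0.00490/(2A)) t.
t = 2A(√h₀ − √h)/0.00490 = 2·4.05·(√2.21 − √1.22)/0.00490
  = 8.1000 × (1.4866 − 1.1045) / 0.00490 = 631.59 s.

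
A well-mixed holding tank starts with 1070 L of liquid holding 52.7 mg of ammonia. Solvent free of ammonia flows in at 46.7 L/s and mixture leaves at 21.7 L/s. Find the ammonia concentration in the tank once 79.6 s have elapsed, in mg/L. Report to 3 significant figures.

0.00692 mg/L

Let m(t) be the amount of ammonia. Volume: V(t) = V₀ + (Q_in − Q_out) t = 1070 + 25.000 t; V(79.6) = 3060.0 L.
Solute balance: dm/dt = 0 − Q_out C = −Q_out m/V(t).
Separate: dm/m = −Q_out dt/V(t) ⇒ ln(m/m₀) = −(Q_out/(Q_in−Q_out)) ln(V/V₀).
m = m₀ (V₀/V)^(Q_out/(Q_in−Q_out)) = 52.7 × (1070/3060.0)^(0.86800) = 21.169 mg.
C = m/V = 21.169/3060.0 = 0.0069181 mg/L.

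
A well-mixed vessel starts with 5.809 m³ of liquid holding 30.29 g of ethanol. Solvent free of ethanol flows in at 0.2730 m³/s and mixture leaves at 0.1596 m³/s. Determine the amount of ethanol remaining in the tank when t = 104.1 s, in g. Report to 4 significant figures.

Total volume: dV/dt = Q_in − Q_out = 0.113400 m³/s, so V(t) = 5.809 + 0.113400 t and V(104.1) = 17.6139 m³.
Solute balance: dm/dt = 0 − Q_out C = −Q_out m/V(t).
Separate: dm/m = −Q_out dt/V(t) ⇒ ln(m/m₀) = −(Q_out/(Q_in−Q_out)) ln(V/V₀).
m = m₀ (V₀/V)^(Q_out/(Q_in−Q_out)) = 30.29 × (5.809/17.6139)^(1.40741) = 6.35731 g.

6.357 g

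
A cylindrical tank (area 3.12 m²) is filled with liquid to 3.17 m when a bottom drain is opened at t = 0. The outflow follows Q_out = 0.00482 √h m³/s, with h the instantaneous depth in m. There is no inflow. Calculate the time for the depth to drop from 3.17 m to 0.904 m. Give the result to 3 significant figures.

1070 s

With no inflow, A dh/dt = −0.00482 √h.
∫ h^(−1/2) dh = −(0.00482/A) ∫ dt, giving 2√h = 2√h₀ − (0.00482/A) t.
t = 2A(√h₀ − √h)/0.00482 = 2·3.12·(√3.17 − √0.904)/0.00482
  = 6.2400 × (1.7804 − 0.95079) / 0.00482 = 1074.1 s.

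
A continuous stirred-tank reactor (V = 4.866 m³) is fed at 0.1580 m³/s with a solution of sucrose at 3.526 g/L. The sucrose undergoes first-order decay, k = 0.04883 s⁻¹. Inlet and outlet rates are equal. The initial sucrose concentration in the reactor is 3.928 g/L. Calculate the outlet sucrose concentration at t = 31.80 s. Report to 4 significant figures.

V dC/dt = Q(C_in − C) − k V C.
This is linear with rate a = Q/V + k = 0.0813002 s⁻¹.
C_ss = Q C_in/(Q + kV) = 1.40824 g/L; C(t) = C_ss + (C₀ − C_ss) e^(−a t).
C(31.80) = 1.40824 + (2.51976)·e^(−0.0813002·31.80) = 1.40824 + (2.51976)·0.0753700 = 1.59815 g/L.

1.598 g/L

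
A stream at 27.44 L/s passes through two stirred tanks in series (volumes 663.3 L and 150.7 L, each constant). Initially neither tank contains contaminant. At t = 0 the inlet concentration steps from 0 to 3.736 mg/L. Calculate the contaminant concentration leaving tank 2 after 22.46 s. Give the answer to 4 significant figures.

1.845 mg/L

Each tank obeys Vᵢ dCᵢ/dt = Q(Cᵢ₋₁ − Cᵢ), so τᵢ = Vᵢ/Q.
τ₁ = 663.3/27.44 = 24.1727 s; τ₂ = 150.7/27.44 = 5.49198 s.
Solving the cascade with C₁(0)=C₂(0)=0 gives C₂(t) = C_in[1 − (τ₁ e^(−t/τ₁) − τ₂ e^(−t/τ₂))/(τ₁ − τ₂)].
At t = 22.46: e^(−t/τ₁) = 0.394891, e^(−t/τ₂) = 0.0167460.
C₂ = 3.736·[1 − (24.1727·0.394891 − 5.49198·0.0167460)/(18.6808)] = 3.736·0.493938 = 1.84535 mg/L.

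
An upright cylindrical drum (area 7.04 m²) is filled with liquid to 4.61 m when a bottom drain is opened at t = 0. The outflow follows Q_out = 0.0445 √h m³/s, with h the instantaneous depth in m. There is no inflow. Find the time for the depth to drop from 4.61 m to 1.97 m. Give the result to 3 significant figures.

Accumulation of liquid (constant cross-section A): A dh/dt = −0.0445 √h.
This is separable: 2 d(√h)/dt = −0.0445/A, so √h = √h₀ − (0.0445/(2A)) t.
t = 2A(√h₀ − √h)/0.0445 = 2·7.04·(√4.61 − √1.97)/0.0445
  = 14.080 × (2.1471 − 1.4036) / 0.0445 = 235.25 s.

235 s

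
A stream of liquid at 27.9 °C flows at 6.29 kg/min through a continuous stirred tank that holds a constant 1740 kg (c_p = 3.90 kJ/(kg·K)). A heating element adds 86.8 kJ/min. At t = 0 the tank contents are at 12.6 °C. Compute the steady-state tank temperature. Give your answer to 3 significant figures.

M c_p dT/dt = ṁ c_p (T_in − T) + Q̇.
At steady state dT/dt = 0 ⇒ T_ss = T_in + Q̇/(ṁ c_p) = 27.9 + 86.8/(6.29·3.90) = 31.438 °C.

31.4 °C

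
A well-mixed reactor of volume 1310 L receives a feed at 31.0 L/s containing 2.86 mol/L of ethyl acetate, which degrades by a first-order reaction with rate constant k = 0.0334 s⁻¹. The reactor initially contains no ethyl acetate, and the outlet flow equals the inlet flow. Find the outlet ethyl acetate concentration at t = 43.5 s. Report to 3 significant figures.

V dC/dt = Q(C_in − C) − k V C.
dC/dt = (Q/V) C_in − (Q/V + k) C; effective rate a = Q/V + k = 0.023664 + 0.0334 = 0.057064 s⁻¹.
C_ss = Q C_in/(Q + kV) = 1.1860 mol/L; C(t) = C_ss + (C₀ − C_ss) e^(−a t).
C(43.5) = 1.1860 + (-1.1860)·e^(−0.057064·43.5) = 1.1860 + (-1.1860)·0.083552 = 1.0869 mol/L.

1.09 mol/L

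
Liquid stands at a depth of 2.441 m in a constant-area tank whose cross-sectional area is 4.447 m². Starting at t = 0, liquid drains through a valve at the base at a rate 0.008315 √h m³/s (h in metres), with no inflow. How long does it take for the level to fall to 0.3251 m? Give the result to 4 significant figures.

1061 s

A dh/dt = −Q_out = −0.008315 √h.
This is separable: 2 d(√h)/dt = −0.008315/A, so √h = √h₀ − (0.008315/(2A)) t.
t = 2A(√h₀ − √h)/0.008315 = 2·4.447·(√2.441 − √0.3251)/0.008315
  = 8.89400 × (1.56237 − 0.570175) / 0.008315 = 1061.28 s.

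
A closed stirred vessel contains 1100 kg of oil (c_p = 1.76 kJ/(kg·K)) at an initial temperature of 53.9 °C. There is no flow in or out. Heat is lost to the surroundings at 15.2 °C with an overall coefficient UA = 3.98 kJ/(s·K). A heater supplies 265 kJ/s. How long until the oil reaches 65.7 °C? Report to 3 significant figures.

Lumped-capacitance energy balance: M c_p dT/dt = UA(T_amb − T) + Q̇.
τ = M c_p/UA = 486.43 s; T_ss = T_amb + Q̇/UA = 15.2 + 265/3.98 = 81.783 °C.
T(t) = T_ss + (T₀ − T_ss)e^(−t/τ); set T = 65.7:
t = −τ ln[(T − T_ss)/(T₀ − T_ss)] = −486.43 · ln(0.57680) = 267.66 s.

268 s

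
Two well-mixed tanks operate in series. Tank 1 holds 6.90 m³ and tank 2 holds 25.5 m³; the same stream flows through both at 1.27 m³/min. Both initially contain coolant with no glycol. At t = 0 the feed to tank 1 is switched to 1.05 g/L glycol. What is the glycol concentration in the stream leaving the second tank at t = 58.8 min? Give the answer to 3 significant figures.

0.973 g/L

Time constants: τᵢ = Vᵢ/Q for each well-mixed tank.
τ₁ = 6.90/1.27 = 5.4331 min; τ₂ = 25.5/1.27 = 20.079 min.
Solving the cascade with C₁(0)=C₂(0)=0 gives C₂(t) = C_in[1 − (τ₁ e^(−t/τ₁) − τ₂ e^(−t/τ₂))/(τ₁ − τ₂)].
At t = 58.8: e^(−t/τ₁) = 1.9943e-05, e^(−t/τ₂) = 0.053479.
C₂ = 1.05·[1 − (5.4331·1.9943e-05 − 20.079·0.053479)/(-14.646)] = 1.05·0.92669 = 0.97302 g/L.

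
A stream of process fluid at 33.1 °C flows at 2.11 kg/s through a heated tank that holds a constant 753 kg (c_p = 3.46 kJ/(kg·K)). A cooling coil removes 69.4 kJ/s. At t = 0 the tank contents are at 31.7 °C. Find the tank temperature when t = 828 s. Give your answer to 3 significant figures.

24.4 °C

M c_p dT/dt = ṁ c_p (T_in − T) − Q̇.
τ = M/ṁ = 356.87 s; T_ss = T_in − Q̇/(ṁ c_p) = 33.1 − 69.4/(2.11·3.46) = 23.594 °C.
This is linear first-order; T(t) = T_ss + (T₀ − T_ss) e^(−t/τ).
T(828) = 23.594 + (8.1061)·e^(−828/356.87) = 23.594 + (8.1061)·0.098258 = 24.390 °C.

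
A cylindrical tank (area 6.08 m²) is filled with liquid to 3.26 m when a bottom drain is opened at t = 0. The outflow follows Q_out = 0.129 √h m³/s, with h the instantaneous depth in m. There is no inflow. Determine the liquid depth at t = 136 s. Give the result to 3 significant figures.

With no inflow, A dh/dt = −0.129 √h.
This is separable: 2 d(√h)/dt = −0.129/A, so √h = √h₀ − (0.129/(2A)) t.
√h = √3.26 − 0.129·136/(2·6.08) = 1.8055 − 1.4428 = 0.36278.
h = 0.36278² = 0.13161 m.

0.132 m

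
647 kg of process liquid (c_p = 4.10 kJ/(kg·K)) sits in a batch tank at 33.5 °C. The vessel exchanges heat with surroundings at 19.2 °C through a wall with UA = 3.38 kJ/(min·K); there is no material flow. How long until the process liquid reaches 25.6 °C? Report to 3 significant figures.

Energy balance: M c_p dT/dt = −UA(T − T_amb).
τ = M c_p/UA = 784.82 min; T_ss = T_amb = 19.200 °C.
T(t) = T_ss + (T₀ − T_ss)e^(−t/τ); set T = 25.6:
t = −τ ln[(T − T_ss)/(T₀ − T_ss)] = −784.82 · ln(0.44755) = 630.97 min.

631 min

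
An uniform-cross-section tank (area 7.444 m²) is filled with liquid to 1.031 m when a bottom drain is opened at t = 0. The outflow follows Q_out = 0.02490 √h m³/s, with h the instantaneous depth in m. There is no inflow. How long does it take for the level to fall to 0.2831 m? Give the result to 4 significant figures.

289.0 s

With no inflow, A dh/dt = −0.02490 √h.
This is separable: 2 d(√h)/dt = −0.02490/A, so √h = √h₀ − (0.02490/(2A)) t.
t = 2A(√h₀ − √h)/0.02490 = 2·7.444·(√1.031 − √0.2831)/0.02490
  = 14.8880 × (1.01538 − 0.532071) / 0.02490 = 288.977 s.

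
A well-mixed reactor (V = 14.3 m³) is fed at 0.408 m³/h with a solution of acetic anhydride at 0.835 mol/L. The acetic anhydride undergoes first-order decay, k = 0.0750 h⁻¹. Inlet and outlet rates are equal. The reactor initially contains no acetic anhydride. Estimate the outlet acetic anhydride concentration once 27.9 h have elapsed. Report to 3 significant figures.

Species balance: V dC/dt = Q C_in − Q C − k V C.
dC/dt = (Q/V) C_in − (Q/V + k) C; effective rate a = Q/V + k = 0.028531 + 0.0750 = 0.10353 h⁻¹.
C_ss = Q C_in/(Q + kV) = 0.23011 mol/L; C(t) = C_ss + (C₀ − C_ss) e^(−a t).
C(27.9) = 0.23011 + (-0.23011)·e^(−0.10353·27.9) = 0.23011 + (-0.23011)·0.055658 = 0.21730 mol/L.

0.217 mol/L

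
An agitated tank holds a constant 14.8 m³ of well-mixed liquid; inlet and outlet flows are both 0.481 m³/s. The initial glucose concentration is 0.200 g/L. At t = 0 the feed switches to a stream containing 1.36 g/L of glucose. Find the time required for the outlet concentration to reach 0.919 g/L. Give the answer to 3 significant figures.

29.8 s

Species balance: V dC/dt = Q(C_in − C) ⇒ τ = V/Q = 30.769 s.
C(t) = C_in + (C₀ − C_in) e^(−t/τ). Set C = 0.919 and solve for t:
e^(−t/τ) = (C − C_in)/(C₀ − C_in) = (0.919 − 1.36)/(0.200 − 1.36) = 0.38017
t = −τ ln(…) = 30.769 × 0.96713 = 29.758 s.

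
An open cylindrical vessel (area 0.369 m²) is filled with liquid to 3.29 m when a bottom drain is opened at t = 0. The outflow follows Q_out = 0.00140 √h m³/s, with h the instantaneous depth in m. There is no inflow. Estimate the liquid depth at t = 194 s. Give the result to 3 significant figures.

With no inflow, A dh/dt = −0.00140 √h.
This is separable: 2 d(√h)/dt = −0.00140/A, so √h = √h₀ − (0.00140/(2A)) t.
√h = √3.29 − 0.00140·194/(2·0.369) = 1.8138 − 0.36802 = 1.4458.
h = 1.4458² = 2.0904 m.

2.09 m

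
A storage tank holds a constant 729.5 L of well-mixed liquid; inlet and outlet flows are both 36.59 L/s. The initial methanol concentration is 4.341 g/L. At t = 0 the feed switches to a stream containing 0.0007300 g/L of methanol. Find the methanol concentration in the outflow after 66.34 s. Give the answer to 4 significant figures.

Species balance on the tank: V dC/dt = Q(C_in − C).
Time constant τ = V/Q = 729.5/36.59 = 19.9371 s.
C approaches C_in exponentially: C(t) = C_in + (C₀ − C_in) e^(−t/τ).
C(66.34) = 0.0007300 + (4.341 − 0.0007300)·e^(−66.34/19.9371) = 0.0007300 + (4.34027)·0.0358842 = 0.156477 g/L.

0.1565 g/L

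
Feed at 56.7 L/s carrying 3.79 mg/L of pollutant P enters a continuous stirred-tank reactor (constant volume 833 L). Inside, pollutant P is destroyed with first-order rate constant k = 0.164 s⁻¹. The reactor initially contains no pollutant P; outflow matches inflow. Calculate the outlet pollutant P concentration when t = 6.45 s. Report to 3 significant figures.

0.863 mg/L

V dC/dt = Q(C_in − C) − k V C.
This is linear with rate a = Q/V + k = 0.23207 s⁻¹.
C_ss = Q C_in/(Q + kV) = 1.1116 mg/L; C(t) = C_ss + (C₀ − C_ss) e^(−a t).
C(6.45) = 1.1116 + (-1.1116)·e^(−0.23207·6.45) = 1.1116 + (-1.1116)·0.22384 = 0.86281 mg/L.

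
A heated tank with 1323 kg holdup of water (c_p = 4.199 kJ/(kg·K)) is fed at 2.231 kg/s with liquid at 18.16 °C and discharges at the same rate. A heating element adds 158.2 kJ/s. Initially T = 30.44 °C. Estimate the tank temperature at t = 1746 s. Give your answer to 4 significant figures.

First-law balance (no shaft work): M c_p dT/dt = ṁ c_p (T_in − T) + 158.2.
τ = M/ṁ = 593.008 s; T_ss = T_in + Q̇/(ṁ c_p) = 18.16 + 158.2/(2.231·4.199) = 35.0473 °C.
This is linear first-order; T(t) = T_ss + (T₀ − T_ss) e^(−t/τ).
T(1746) = 35.0473 + (-4.60733)·e^(−1746/593.008) = 35.0473 + (-4.60733)·0.0526382 = 34.8048 °C.

34.80 °C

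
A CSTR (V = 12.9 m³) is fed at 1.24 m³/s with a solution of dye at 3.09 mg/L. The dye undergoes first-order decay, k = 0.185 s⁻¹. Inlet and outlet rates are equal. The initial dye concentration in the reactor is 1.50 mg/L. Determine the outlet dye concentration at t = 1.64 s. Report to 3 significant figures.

1.34 mg/L

V dC/dt = Q(C_in − C) − k V C.
This is linear with rate a = Q/V + k = 0.28112 s⁻¹.
C_ss = Q C_in/(Q + kV) = 1.0566 mg/L; C(t) = C_ss + (C₀ − C_ss) e^(−a t).
C(1.64) = 1.0566 + (0.44344)·e^(−0.28112·1.64) = 1.0566 + (0.44344)·0.63063 = 1.3362 mg/L.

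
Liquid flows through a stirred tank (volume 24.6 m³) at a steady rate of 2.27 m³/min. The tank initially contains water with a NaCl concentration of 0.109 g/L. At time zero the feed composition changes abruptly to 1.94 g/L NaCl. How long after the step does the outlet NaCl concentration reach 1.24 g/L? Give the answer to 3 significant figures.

Species balance: V dC/dt = Q(C_in − C) ⇒ τ = V/Q = 10.837 min.
C(t) = C_in + (C₀ − C_in) e^(−t/τ). Set C = 1.24 and solve for t:
e^(−t/τ) = (C − C_in)/(C₀ − C_in) = (1.24 − 1.94)/(0.109 − 1.94) = 0.38230
t = −τ ln(…) = 10.837 × 0.96154 = 10.420 min.

10.4 min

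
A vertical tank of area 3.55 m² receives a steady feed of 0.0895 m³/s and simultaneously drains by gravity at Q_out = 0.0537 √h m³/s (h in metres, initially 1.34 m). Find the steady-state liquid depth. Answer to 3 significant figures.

Level balance: A dh/dt = 0.0895 − 0.0537 √h. Setting dh/dt = 0:
Q_in = 0.0537 √h_ss ⇒ √h_ss = 0.0895/0.0537 = 1.6667.
h_ss = 1.6667² = 2.7778 m. (Since h₀ = 1.34 m < h_ss, the level will rise toward this value.)

2.78 m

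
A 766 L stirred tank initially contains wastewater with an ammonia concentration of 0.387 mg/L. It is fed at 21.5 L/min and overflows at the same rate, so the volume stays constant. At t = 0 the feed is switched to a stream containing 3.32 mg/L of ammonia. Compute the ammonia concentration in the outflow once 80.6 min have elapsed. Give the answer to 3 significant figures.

Accumulation = in − out for the solute gives V dC/dt = Q(C_in − C).
Time constant τ = V/Q = 766/21.5 = 35.628 min.
This is linear first-order; C(t) = C_in + (C₀ − C_in) e^(−t/τ).
C(80.6) = 3.32 + (0.387 − 3.32)·e^(−80.6/35.628) = 3.32 + (-2.9330)·0.10411 = 3.0146 mg/L.

3.01 mg/L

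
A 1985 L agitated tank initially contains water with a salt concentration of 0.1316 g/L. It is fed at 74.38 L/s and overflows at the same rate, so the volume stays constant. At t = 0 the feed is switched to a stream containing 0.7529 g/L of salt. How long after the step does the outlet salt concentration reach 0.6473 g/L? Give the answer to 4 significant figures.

47.29 s

Accumulation = in − out for the solute gives V dC/dt = Q(C_in − C), so τ = V/Q = 26.6873 s.
C(t) = C_in + (C₀ − C_in) e^(−t/τ). Set C = 0.6473 and solve for t:
e^(−t/τ) = (C − C_in)/(C₀ − C_in) = (0.6473 − 0.7529)/(0.1316 − 0.7529) = 0.169966
t = −τ ln(…) = 26.6873 × 1.77216 = 47.2940 s.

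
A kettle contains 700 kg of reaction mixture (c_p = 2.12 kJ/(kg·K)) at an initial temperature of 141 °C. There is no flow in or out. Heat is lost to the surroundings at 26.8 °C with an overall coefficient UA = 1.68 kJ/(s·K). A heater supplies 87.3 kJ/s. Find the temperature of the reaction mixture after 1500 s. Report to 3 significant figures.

M c_p dT/dt = −UA(T − T_amb) + Q̇.
dT/dt = (T_ss − T)/τ with T_ss = T_amb + Q̇/UA = 26.8 + 87.3/1.68 = 78.764 °C, τ = M c_p/UA = 700·2.12/1.68 = 883.33 s.
Integrating: T(t) = T_ss + (T₀ − T_ss) e^(−t/τ).
T(1500) = 78.764 + (62.236)·0.18303 = 90.155 °C.

90.2 °C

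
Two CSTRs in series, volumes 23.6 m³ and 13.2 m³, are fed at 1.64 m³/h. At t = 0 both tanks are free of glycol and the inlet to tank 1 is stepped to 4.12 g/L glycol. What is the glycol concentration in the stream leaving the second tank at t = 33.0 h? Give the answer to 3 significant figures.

3.26 g/L

Time constants: τᵢ = Vᵢ/Q for each well-mixed tank.
τ₁ = 23.6/1.64 = 14.390 h; τ₂ = 13.2/1.64 = 8.0488 h.
Tank 1: C₁ = C_in(1 − e^(−t/τ₁)). Tank 2 (τ₁ ≠ τ₂): C₂ = C_in[1 − (τ₁ e^(−t/τ₁) − τ₂ e^(−t/τ₂))/(τ₁ − τ₂)].
At t = 33.0: e^(−t/τ₁) = 0.10094, e^(−t/τ₂) = 0.016573.
C₂ = 4.12·[1 − (14.390·0.10094 − 8.0488·0.016573)/(6.3415)] = 4.12·0.79198 = 3.2629 g/L.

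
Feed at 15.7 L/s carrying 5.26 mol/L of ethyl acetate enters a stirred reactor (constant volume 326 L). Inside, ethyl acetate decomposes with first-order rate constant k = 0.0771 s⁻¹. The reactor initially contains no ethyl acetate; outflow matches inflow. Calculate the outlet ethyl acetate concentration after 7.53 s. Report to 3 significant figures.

Accumulation = in − out − consumed: V dC/dt = Q C_in − Q C − k V C.
dC/dt = (Q/V) C_in − (Q/V + k) C; effective rate a = Q/V + k = 0.048160 + 0.0771 = 0.12526 s⁻¹.
C_ss = Q C_in/(Q + kV) = 2.0224 mol/L; C(t) = C_ss + (C₀ − C_ss) e^(−a t).
C(7.53) = 2.0224 + (-2.0224)·e^(−0.12526·7.53) = 2.0224 + (-2.0224)·0.38938 = 1.2349 mol/L.

1.23 mol/L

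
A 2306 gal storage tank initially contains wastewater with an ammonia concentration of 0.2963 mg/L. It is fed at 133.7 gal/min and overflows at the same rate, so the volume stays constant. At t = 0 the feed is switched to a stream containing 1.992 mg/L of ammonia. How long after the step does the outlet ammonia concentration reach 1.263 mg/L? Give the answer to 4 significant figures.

Species balance: V dC/dt = Q(C_in − C) ⇒ τ = V/Q = 17.2476 min.
C(t) = C_in + (C₀ − C_in) e^(−t/τ). Set C = 1.263 and solve for t:
e^(−t/τ) = (C − C_in)/(C₀ − C_in) = (1.263 − 1.992)/(0.2963 − 1.992) = 0.429911
t = −τ ln(…) = 17.2476 × 0.844177 = 14.5600 min.

14.56 min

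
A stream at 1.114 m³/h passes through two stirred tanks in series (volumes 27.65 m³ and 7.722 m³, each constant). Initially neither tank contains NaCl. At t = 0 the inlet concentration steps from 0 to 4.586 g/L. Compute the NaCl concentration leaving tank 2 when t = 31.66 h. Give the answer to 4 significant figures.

Species balance on tank i: dCᵢ/dt = (Cᵢ₋₁ − Cᵢ)/τᵢ with τᵢ = Vᵢ/Q.
τ₁ = 27.65/1.114 = 24.8205 h; τ₂ = 7.722/1.114 = 6.93178 h.
Solving the cascade with C₁(0)=C₂(0)=0 gives C₂(t) = C_in[1 − (τ₁ e^(−t/τ₁) − τ₂ e^(−t/τ₂))/(τ₁ − τ₂)].
At t = 31.66: e^(−t/τ₁) = 0.279274, e^(−t/τ₂) = 0.0103852.
C₂ = 4.586·[1 − (24.8205·0.279274 − 6.93178·0.0103852)/(17.8887)] = 4.586·0.616532 = 2.82742 g/L.

2.827 g/L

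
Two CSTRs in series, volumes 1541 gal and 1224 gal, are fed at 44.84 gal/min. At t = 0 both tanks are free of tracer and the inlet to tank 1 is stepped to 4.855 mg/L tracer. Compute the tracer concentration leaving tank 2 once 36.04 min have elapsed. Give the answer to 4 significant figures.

1.592 mg/L

Time constants: τᵢ = Vᵢ/Q for each well-mixed tank.
τ₁ = 1541/44.84 = 34.3666 min; τ₂ = 1224/44.84 = 27.2971 min.
Tank 1: C₁ = C_in(1 − e^(−t/τ₁)). Tank 2 (τ₁ ≠ τ₂): C₂ = C_in[1 − (τ₁ e^(−t/τ₁) − τ₂ e^(−t/τ₂))/(τ₁ − τ₂)].
At t = 36.04: e^(−t/τ₁) = 0.350396, e^(−t/τ₂) = 0.267058.
C₂ = 4.855·[1 − (34.3666·0.350396 − 27.2971·0.267058)/(7.06958)] = 4.855·0.327820 = 1.59157 mg/L.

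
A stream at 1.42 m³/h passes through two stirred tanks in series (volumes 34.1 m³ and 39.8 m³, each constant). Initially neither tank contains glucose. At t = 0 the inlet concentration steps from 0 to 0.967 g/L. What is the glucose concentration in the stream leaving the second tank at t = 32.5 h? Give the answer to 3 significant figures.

0.344 g/L

Each tank obeys Vᵢ dCᵢ/dt = Q(Cᵢ₋₁ − Cᵢ), so τᵢ = Vᵢ/Q.
τ₁ = 34.1/1.42 = 24.014 h; τ₂ = 39.8/1.42 = 28.028 h.
Tank 1: C₁ = C_in(1 − e^(−t/τ₁)). Tank 2 (τ₁ ≠ τ₂): C₂ = C_in[1 − (τ₁ e^(−t/τ₁) − τ₂ e^(−t/τ₂))/(τ₁ − τ₂)].
At t = 32.5: e^(−t/τ₁) = 0.25837, e^(−t/τ₂) = 0.31363.
C₂ = 0.967·[1 − (24.014·0.25837 − 28.028·0.31363)/(-4.0141)] = 0.967·0.35578 = 0.34404 g/L.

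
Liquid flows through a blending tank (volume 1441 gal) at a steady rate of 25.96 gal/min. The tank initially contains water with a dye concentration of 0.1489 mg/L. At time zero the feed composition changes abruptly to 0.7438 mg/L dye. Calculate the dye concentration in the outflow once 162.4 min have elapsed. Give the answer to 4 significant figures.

0.7119 mg/L

Transient balance on the dissolved component: V dC/dt = Q(C_in − C).
Time constant τ = V/Q = 1441/25.96 = 55.5085 min.
Integrating: C(t) = C_in + (C₀ − C_in) e^(−t/τ).
C(162.4) = 0.7438 + (0.1489 − 0.7438)·e^(−162.4/55.5085) = 0.7438 + (-0.594900)·0.0536282 = 0.711897 mg/L.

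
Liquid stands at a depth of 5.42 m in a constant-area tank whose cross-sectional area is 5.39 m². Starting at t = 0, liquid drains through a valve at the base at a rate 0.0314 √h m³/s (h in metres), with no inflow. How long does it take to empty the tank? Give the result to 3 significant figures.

799 s

A dh/dt = −Q_out = −0.0314 √h.
Separate and integrate: 2(√h − √h₀) = −(0.0314/A) t.
Set h = 0: 2√h₀ = (0.0314/A) t_empty ⇒ t_empty = 2A√h₀/0.0314.
t_empty = 2·5.39·√5.42/0.0314 = 10.780·2.3281/0.0314 = 799.26 s.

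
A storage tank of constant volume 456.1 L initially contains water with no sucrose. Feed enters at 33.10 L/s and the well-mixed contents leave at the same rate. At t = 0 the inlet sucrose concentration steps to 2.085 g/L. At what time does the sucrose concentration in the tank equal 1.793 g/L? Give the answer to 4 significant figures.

27.09 s

Unsteady species balance (constant V, well mixed): V dC/dt = Q(C_in − C), so τ = V/Q = 13.7795 s.
C(t) = C_in + (C₀ − C_in) e^(−t/τ). Set C = 1.793 and solve for t:
e^(−t/τ) = (C − C_in)/(C₀ − C_in) = (1.793 − 2.085)/(0 − 2.085) = 0.140048
t = −τ ln(…) = 13.7795 × 1.96577 = 27.0872 s.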